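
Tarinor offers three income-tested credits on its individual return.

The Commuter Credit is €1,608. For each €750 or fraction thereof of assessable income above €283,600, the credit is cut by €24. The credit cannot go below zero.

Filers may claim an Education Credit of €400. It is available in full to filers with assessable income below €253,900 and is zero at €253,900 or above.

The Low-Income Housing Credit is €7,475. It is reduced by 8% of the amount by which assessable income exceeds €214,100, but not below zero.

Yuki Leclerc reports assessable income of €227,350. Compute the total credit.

Commuter Credit: €227,350 is at or below the €283,600 threshold, so the full €1,608 applies.
Education Credit: €227,350 is below the €253,900 cutoff, so the full €400 applies.
Low-Income Housing Credit: 8% of the €13,250 excess over €214,100 is €1,060; credit = €7,475 − €1,060 = €6,415.
Total: €1,608 + €400 + €6,415 = €8,423.

€8,423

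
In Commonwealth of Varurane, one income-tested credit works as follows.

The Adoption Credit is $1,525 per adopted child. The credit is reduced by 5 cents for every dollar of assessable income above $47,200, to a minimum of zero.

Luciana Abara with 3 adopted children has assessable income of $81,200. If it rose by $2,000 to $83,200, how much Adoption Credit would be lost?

At $81,200 — base = 3 × $1,525 = $4,575. 5% of the $34,000 excess over $47,200 is $1,700; credit = $4,575 − $1,700 = $2,875.
At $83,200 — base = 3 × $1,525 = $4,575. 5% of the $36,000 excess over $47,200 is $1,800; credit = $4,575 − $1,800 = $2,775.
Lost: $2,875 − $2,775 = $100.

$100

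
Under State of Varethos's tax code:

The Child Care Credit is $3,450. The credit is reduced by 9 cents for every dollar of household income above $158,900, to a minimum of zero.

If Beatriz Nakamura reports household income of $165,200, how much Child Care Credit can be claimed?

$2,883

Child Care Credit: 9% of the $6,300 excess over $158,900 is $567; credit = $3,450 − $567 = $2,883.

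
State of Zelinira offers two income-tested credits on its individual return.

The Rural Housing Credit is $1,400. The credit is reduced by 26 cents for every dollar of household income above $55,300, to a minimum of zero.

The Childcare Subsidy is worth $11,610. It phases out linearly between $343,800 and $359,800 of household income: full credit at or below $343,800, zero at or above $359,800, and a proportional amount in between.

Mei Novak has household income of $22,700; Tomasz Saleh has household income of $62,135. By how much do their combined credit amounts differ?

Mei ($22,700): Rural Housing Credit: $22,700 is at or below the $55,300 threshold, so the full $1,400 applies. Childcare Subsidy: $22,700 is at or below the $343,800 threshold, so the full $11,610 applies. total $1,400 + $11,610 = $13,010
Tomasz ($62,135): Rural Housing Credit: 26% of the $6,835 excess over $55,300 is $1,777.10 ≥ base, so the credit is $0. Childcare Subsidy: $62,135 is at or below the $343,800 threshold, so the full $11,610 applies. total $0 + $11,610 = $11,610
Difference: |$13,010 − $11,610| = $1,400.

$1,400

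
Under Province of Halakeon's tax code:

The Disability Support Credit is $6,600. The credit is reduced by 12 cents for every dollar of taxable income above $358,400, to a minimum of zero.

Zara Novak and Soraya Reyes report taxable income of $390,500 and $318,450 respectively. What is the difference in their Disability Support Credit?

$3,852

Zara ($390,500): Disability Support Credit: 12% of the $32,100 excess over $358,400 is $3,852; credit = $6,600 − $3,852 = $2,748.
Soraya ($318,450): Disability Support Credit: $318,450 is at or below the $358,400 threshold, so the full $6,600 applies.
Difference: |$2,748 − $6,600| = $3,852.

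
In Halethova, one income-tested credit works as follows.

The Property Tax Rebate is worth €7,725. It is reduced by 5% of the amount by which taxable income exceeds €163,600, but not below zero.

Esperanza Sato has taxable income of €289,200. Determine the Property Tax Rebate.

€1,445

Property Tax Rebate: 5% of the €125,600 excess over €163,600 is €6,280; credit = €7,725 − €6,280 = €1,445.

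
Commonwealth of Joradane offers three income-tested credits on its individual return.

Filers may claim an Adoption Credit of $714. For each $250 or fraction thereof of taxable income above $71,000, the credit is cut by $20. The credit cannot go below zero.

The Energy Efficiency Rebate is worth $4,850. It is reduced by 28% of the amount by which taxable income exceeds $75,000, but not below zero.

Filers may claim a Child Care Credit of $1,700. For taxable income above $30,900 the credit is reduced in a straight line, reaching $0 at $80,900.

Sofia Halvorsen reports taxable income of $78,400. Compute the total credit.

Adoption Credit: income exceeds $71,000 by $7,400, which is 30 full-or-partial $250 increments; reduction = 30 × $20 = $600, leaving $114.
Energy Efficiency Rebate: 28% of the $3,400 excess over $75,000 is $952; credit = $4,850 − $952 = $3,898.
Child Care Credit: $78,400 is $47,500 into a $50,000 phase-out range, leaving 2,500/50,000 of the credit: $1,700 × 2,500/50,000 = $85.
Total: $114 + $3,898 + $85 = $4,097.

$4,097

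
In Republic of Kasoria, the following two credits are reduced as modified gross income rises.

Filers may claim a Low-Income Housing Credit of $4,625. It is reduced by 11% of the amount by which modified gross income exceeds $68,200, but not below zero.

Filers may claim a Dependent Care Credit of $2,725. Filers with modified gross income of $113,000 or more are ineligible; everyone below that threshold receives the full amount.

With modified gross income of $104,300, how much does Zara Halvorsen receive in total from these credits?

Low-Income Housing Credit: 11% of the $36,100 excess over $68,200 is $3,971; credit = $4,625 − $3,971 = $654.
Dependent Care Credit: $104,300 is below the $113,000 cutoff, so the full $2,725 applies.
Total: $654 + $2,725 = $3,379.

$3,379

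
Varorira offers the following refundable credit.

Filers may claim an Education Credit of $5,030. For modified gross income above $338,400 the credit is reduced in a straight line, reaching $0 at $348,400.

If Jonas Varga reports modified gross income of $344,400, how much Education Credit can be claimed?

$2,012

Education Credit: $344,400 is $6,000 into a $10,000 phase-out range, leaving 4,000/10,000 of the credit: $5,030 × 4,000/10,000 = $2,012.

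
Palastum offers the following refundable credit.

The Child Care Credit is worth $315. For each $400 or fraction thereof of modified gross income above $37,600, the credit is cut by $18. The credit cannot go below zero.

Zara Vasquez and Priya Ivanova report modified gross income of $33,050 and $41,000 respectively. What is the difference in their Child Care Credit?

Zara ($33,050): Child Care Credit: $33,050 is at or below the $37,600 threshold, so the full $315 applies.
Priya ($41,000): Child Care Credit: income exceeds $37,600 by $3,400, which is 9 full-or-partial $400 increments; reduction = 9 × $18 = $162, leaving $153.
Difference: |$315 − $153| = $162.

$162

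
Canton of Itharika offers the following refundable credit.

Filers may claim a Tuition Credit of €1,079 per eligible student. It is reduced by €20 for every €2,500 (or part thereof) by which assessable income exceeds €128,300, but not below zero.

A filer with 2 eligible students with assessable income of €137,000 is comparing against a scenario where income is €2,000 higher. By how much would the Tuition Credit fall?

At €137,000 — base = 2 × €1,079 = €2,158. income exceeds €128,300 by €8,700, which is 4 full-or-partial €2,500 increments; reduction = 4 × €20 = €80, leaving €2,078.
At €139,000 — base = 2 × €1,079 = €2,158. income exceeds €128,300 by €10,700, which is 5 full-or-partial €2,500 increments; reduction = 5 × €20 = €100, leaving €2,058.
Lost: €2,078 − €2,058 = €20.

€20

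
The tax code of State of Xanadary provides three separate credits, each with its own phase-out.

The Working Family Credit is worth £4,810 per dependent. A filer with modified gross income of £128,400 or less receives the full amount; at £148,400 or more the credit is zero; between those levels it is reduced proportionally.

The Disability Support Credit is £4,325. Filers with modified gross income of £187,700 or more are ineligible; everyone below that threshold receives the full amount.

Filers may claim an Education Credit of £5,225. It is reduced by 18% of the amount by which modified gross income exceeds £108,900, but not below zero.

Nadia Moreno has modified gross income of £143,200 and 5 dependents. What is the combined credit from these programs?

Working Family Credit: base = 5 × £4,810 = £24,050. £143,200 is £14,800 into a £20,000 phase-out range, leaving 5,200/20,000 of the credit: £24,050 × 5,200/20,000 = £6,253.
Disability Support Credit: £143,200 is below the £187,700 cutoff, so the full £4,325 applies.
Education Credit: 18% of the £34,300 excess over £108,900 is £6,174 ≥ base, so the credit is £0.
Total: £6,253 + £4,325 + £0 = £10,578.

£10,578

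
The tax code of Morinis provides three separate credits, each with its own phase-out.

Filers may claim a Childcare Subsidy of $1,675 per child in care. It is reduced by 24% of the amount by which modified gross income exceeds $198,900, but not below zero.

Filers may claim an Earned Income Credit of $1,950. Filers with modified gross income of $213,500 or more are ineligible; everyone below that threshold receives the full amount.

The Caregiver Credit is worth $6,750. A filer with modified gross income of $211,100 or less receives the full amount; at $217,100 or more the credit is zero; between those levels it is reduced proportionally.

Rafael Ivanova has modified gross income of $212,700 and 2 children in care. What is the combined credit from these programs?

Childcare Subsidy: base = 2 × $1,675 = $3,350. 24% of the $13,800 excess over $198,900 is $3,312; credit = $3,350 − $3,312 = $38.
Earned Income Credit: $212,700 is below the $213,500 cutoff, so the full $1,950 applies.
Caregiver Credit: $212,700 is $1,600 into a $6,000 phase-out range, leaving 4,400/6,000 of the credit: $6,750 × 4,400/6,000 = $4,950.
Total: $38 + $1,950 + $4,950 = $6,938.

$6,938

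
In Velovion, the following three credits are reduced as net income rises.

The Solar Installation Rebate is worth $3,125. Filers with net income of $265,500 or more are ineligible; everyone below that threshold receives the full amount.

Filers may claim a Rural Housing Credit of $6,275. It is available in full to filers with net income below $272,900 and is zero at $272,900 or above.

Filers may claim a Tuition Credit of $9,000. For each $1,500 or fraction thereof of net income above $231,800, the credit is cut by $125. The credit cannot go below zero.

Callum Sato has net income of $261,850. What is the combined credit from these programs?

$15,775

Solar Installation Rebate: $261,850 is below the $265,500 cutoff, so the full $3,125 applies.
Rural Housing Credit: $261,850 is below the $272,900 cutoff, so the full $6,275 applies.
Tuition Credit: income exceeds $231,800 by $30,050, which is 21 full-or-partial $1,500 increments; reduction = 21 × $125 = $2,625, leaving $6,375.
Total: $3,125 + $6,275 + $6,375 = $15,775.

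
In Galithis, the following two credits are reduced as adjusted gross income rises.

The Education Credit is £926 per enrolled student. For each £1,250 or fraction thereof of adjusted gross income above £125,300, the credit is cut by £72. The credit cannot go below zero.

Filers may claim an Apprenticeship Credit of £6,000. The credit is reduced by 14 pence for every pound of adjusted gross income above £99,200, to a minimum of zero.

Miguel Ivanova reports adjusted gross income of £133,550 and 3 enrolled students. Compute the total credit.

£3,465

Education Credit: base = 3 × £926 = £2,778. income exceeds £125,300 by £8,250, which is 7 full-or-partial £1,250 increments; reduction = 7 × £72 = £504, leaving £2,274.
Apprenticeship Credit: 14% of the £34,350 excess over £99,200 is £4,809; credit = £6,000 − £4,809 = £1,191.
Total: £2,274 + £1,191 = £3,465.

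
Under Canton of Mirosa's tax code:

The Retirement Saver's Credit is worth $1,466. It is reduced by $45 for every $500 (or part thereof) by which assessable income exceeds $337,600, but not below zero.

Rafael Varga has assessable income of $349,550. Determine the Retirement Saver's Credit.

$386

Retirement Saver's Credit: income exceeds $337,600 by $11,950, which is 24 full-or-partial $500 increments; reduction = 24 × $45 = $1,080, leaving $386.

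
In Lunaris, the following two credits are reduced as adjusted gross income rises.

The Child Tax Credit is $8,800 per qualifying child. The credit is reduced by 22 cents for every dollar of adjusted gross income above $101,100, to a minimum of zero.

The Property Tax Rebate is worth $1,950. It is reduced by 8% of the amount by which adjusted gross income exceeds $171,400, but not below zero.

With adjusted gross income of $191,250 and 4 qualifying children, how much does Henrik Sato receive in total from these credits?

$15,729

Child Tax Credit: base = 4 × $8,800 = $35,200. 22% of the $90,150 excess over $101,100 is $19,833; credit = $35,200 − $19,833 = $15,367.
Property Tax Rebate: 8% of the $19,850 excess over $171,400 is $1,588; credit = $1,950 − $1,588 = $362.
Total: $15,367 + $362 = $15,729.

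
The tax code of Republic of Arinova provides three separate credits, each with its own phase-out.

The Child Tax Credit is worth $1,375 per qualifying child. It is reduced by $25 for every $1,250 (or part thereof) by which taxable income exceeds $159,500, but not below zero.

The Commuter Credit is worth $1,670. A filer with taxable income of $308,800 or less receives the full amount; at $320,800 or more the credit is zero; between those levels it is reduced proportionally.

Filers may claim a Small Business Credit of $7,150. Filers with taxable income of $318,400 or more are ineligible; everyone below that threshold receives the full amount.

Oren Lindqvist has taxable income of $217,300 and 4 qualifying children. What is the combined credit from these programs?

$13,145

Child Tax Credit: base = 4 × $1,375 = $5,500. income exceeds $159,500 by $57,800, which is 47 full-or-partial $1,250 increments; reduction = 47 × $25 = $1,175, leaving $4,325.
Commuter Credit: $217,300 is at or below the $308,800 threshold, so the full $1,670 applies.
Small Business Credit: $217,300 is below the $318,400 cutoff, so the full $7,150 applies.
Total: $4,325 + $1,670 + $7,150 = $13,145.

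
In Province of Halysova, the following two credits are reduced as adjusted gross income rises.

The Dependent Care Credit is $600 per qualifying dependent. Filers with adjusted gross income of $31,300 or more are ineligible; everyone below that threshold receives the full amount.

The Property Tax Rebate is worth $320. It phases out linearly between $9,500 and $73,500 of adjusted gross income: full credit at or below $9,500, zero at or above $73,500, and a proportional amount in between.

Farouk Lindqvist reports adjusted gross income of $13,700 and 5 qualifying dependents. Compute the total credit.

$3,299

Dependent Care Credit: base = 5 × $600 = $3,000. $13,700 is below the $31,300 cutoff, so the full $3,000 applies.
Property Tax Rebate: $13,700 is $4,200 into a $64,000 phase-out range, leaving 59,800/64,000 of the credit: $320 × 59,800/64,000 = $299.
Total: $3,000 + $299 = $3,299.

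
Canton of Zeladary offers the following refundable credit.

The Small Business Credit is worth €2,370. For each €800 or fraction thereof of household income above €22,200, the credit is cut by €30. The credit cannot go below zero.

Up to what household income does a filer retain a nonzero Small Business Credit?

€84,600

After 78 increments the reduction is 78 × €30 = €2,340, leaving €30; one more increment wipes it out. Increment 78 ends at excess 78 × €800 = €62,400, so the highest qualifying income is €22,200 + €62,400 = €84,600.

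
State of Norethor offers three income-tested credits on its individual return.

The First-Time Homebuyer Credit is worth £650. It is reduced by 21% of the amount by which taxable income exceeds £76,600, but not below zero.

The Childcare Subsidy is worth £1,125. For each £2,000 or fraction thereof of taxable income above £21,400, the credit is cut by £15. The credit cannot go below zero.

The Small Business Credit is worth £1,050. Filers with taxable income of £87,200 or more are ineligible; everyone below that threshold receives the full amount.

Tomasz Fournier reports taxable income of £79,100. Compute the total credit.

First-Time Homebuyer Credit: 21% of the £2,500 excess over £76,600 is £525; credit = £650 − £525 = £125.
Childcare Subsidy: income exceeds £21,400 by £57,700, which is 29 full-or-partial £2,000 increments; reduction = 29 × £15 = £435, leaving £690.
Small Business Credit: £79,100 is below the £87,200 cutoff, so the full £1,050 applies.
Total: £125 + £690 + £1,050 = £1,865.

£1,865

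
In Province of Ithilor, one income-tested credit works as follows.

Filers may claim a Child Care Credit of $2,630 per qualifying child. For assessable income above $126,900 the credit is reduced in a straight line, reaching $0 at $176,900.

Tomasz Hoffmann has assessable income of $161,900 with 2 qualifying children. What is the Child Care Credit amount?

$1,578

Child Care Credit: base = 2 × $2,630 = $5,260. $161,900 is $35,000 into a $50,000 phase-out range, leaving 15,000/50,000 of the credit: $5,260 × 15,000/50,000 = $1,578.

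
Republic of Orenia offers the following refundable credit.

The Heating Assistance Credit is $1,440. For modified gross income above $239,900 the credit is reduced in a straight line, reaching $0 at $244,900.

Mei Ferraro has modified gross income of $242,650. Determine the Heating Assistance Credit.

$648

Heating Assistance Credit: $242,650 is $2,750 into a $5,000 phase-out range, leaving 2,250/5,000 of the credit: $1,440 × 2,250/5,000 = $648.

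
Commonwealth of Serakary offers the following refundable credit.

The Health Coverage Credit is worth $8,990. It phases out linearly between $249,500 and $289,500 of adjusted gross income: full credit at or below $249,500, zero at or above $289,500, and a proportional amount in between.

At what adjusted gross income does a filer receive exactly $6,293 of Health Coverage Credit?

$6,293 is 6,293/8,990 of the full $8,990, so 2,697/8,990 of the $40,000 range has been used: income = $249,500 + $40,000 × 2,697/8,990 = $261,500.

$261,500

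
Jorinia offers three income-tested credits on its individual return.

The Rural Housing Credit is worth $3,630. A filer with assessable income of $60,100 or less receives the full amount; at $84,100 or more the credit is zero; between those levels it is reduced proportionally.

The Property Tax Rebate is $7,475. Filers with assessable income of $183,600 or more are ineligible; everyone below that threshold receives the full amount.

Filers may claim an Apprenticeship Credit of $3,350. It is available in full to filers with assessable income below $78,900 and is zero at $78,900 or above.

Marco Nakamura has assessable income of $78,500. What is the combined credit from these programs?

Rural Housing Credit: $78,500 is $18,400 into a $24,000 phase-out range, leaving 5,600/24,000 of the credit: $3,630 × 5,600/24,000 = $847.
Property Tax Rebate: $78,500 is below the $183,600 cutoff, so the full $7,475 applies.
Apprenticeship Credit: $78,500 is below the $78,900 cutoff, so the full $3,350 applies.
Total: $847 + $7,475 + $3,350 = $11,672.

$11,672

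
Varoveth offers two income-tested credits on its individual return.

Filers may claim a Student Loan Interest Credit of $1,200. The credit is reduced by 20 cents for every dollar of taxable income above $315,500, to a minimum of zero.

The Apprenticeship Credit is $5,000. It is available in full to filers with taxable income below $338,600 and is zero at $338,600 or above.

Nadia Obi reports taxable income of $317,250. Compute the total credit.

$5,850

Student Loan Interest Credit: 20% of the $1,750 excess over $315,500 is $350; credit = $1,200 − $350 = $850.
Apprenticeship Credit: $317,250 is below the $338,600 cutoff, so the full $5,000 applies.
Total: $850 + $5,000 = $5,850.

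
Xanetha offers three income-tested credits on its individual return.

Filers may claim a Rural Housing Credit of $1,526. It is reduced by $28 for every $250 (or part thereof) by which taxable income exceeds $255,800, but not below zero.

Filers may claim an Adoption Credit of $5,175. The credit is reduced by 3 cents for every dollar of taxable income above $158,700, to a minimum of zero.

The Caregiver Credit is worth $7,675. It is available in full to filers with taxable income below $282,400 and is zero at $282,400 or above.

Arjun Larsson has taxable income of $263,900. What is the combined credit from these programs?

$10,296

Rural Housing Credit: income exceeds $255,800 by $8,100, which is 33 full-or-partial $250 increments; reduction = 33 × $28 = $924, leaving $602.
Adoption Credit: 3% of the $105,200 excess over $158,700 is $3,156; credit = $5,175 − $3,156 = $2,019.
Caregiver Credit: $263,900 is below the $282,400 cutoff, so the full $7,675 applies.
Total: $602 + $2,019 + $7,675 = $10,296.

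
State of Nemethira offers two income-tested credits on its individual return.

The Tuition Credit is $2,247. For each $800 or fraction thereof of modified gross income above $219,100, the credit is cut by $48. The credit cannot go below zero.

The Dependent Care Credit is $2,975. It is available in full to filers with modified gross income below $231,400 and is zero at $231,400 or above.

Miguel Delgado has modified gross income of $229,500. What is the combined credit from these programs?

$4,598

Tuition Credit: income exceeds $219,100 by $10,400, which is 13 full-or-partial $800 increments; reduction = 13 × $48 = $624, leaving $1,623.
Dependent Care Credit: $229,500 is below the $231,400 cutoff, so the full $2,975 applies.
Total: $1,623 + $2,975 = $4,598.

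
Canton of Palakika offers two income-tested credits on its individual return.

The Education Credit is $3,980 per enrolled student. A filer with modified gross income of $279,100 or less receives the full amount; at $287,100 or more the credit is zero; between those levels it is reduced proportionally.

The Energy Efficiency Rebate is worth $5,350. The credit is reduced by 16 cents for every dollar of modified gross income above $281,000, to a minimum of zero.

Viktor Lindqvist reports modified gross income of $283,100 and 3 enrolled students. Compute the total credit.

Education Credit: base = 3 × $3,980 = $11,940. $283,100 is $4,000 into a $8,000 phase-out range, leaving 4,000/8,000 of the credit: $11,940 × 4,000/8,000 = $5,970.
Energy Efficiency Rebate: 16% of the $2,100 excess over $281,000 is $336; credit = $5,350 − $336 = $5,014.
Total: $5,970 + $5,014 = $10,984.

$10,984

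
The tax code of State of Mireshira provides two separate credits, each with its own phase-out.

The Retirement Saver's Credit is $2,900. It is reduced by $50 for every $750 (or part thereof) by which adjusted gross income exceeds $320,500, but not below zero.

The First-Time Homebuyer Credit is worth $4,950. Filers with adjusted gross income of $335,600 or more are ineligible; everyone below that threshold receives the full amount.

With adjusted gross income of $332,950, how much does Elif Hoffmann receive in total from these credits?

$7,000

Retirement Saver's Credit: income exceeds $320,500 by $12,450, which is 17 full-or-partial $750 increments; reduction = 17 × $50 = $850, leaving $2,050.
First-Time Homebuyer Credit: $332,950 is below the $335,600 cutoff, so the full $4,950 applies.
Total: $2,050 + $4,950 = $7,000.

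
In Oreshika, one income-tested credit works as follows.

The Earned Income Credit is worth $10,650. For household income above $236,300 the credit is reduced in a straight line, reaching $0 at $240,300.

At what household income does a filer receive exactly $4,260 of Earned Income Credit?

$238,700

$4,260 is 4,260/10,650 of the full $10,650, so 6,390/10,650 of the $4,000 range has been used: income = $236,300 + $4,000 × 6,390/10,650 = $238,700.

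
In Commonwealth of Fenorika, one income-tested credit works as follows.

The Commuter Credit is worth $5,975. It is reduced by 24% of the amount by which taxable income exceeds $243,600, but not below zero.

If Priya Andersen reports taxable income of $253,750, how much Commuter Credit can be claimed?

$3,539

Commuter Credit: 24% of the $10,150 excess over $243,600 is $2,436; credit = $5,975 − $2,436 = $3,539.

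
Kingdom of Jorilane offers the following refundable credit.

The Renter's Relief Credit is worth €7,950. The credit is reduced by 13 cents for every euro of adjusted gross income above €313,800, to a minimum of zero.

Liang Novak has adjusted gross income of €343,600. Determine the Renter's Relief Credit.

Renter's Relief Credit: 13% of the €29,800 excess over €313,800 is €3,874; credit = €7,950 − €3,874 = €4,076.

€4,076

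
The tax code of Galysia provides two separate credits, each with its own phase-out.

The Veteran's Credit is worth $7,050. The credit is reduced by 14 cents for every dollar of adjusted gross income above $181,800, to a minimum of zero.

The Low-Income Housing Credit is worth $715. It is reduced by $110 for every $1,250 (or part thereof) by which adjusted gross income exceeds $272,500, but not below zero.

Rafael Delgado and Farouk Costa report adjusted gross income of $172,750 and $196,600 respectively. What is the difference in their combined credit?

$2,072

Rafael ($172,750): Veteran's Credit: $172,750 is at or below the $181,800 threshold, so the full $7,050 applies. Low-Income Housing Credit: $172,750 is at or below the $272,500 threshold, so the full $715 applies. total $7,050 + $715 = $7,765
Farouk ($196,600): Veteran's Credit: 14% of the $14,800 excess over $181,800 is $2,072; credit = $7,050 − $2,072 = $4,978. Low-Income Housing Credit: $196,600 is at or below the $272,500 threshold, so the full $715 applies. total $4,978 + $715 = $5,693
Difference: |$7,765 − $5,693| = $2,072.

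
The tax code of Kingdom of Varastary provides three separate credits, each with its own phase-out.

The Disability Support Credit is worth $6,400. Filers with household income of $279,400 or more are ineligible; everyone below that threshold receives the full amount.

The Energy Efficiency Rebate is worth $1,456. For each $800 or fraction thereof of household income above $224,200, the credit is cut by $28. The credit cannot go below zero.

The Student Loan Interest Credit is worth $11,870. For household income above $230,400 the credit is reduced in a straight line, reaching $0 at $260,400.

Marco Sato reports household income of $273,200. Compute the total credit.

Disability Support Credit: $273,200 is below the $279,400 cutoff, so the full $6,400 applies.
Energy Efficiency Rebate: income exceeds $224,200 by $49,000 → 62 increments × $28 = $1,736 ≥ base, so the credit is $0.
Student Loan Interest Credit: $273,200 is at or above $260,400, so the credit is $0.
Total: $6,400 + $0 + $0 = $6,400.

$6,400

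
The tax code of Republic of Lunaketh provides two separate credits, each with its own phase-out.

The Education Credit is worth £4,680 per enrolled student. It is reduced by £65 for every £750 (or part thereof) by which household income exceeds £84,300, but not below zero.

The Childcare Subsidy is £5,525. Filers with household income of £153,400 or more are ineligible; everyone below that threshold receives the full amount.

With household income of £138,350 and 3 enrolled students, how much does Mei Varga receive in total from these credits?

Education Credit: base = 3 × £4,680 = £14,040. income exceeds £84,300 by £54,050, which is 73 full-or-partial £750 increments; reduction = 73 × £65 = £4,745, leaving £9,295.
Childcare Subsidy: £138,350 is below the £153,400 cutoff, so the full £5,525 applies.
Total: £9,295 + £5,525 = £14,820.

£14,820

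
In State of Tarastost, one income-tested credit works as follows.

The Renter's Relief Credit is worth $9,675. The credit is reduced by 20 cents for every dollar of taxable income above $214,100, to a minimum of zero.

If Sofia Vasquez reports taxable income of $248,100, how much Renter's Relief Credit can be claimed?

Renter's Relief Credit: 20% of the $34,000 excess over $214,100 is $6,800; credit = $9,675 − $6,800 = $2,875.

$2,875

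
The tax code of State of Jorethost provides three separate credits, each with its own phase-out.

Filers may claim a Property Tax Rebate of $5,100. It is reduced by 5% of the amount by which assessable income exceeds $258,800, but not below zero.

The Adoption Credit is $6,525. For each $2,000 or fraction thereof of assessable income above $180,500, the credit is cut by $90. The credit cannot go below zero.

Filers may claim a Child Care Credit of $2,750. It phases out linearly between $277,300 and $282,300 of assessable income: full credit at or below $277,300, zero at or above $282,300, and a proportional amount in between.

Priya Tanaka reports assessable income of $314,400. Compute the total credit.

$2,815

Property Tax Rebate: 5% of the $55,600 excess over $258,800 is $2,780; credit = $5,100 − $2,780 = $2,320.
Adoption Credit: income exceeds $180,500 by $133,900, which is 67 full-or-partial $2,000 increments; reduction = 67 × $90 = $6,030, leaving $495.
Child Care Credit: $314,400 is at or above $282,300, so the credit is $0.
Total: $2,320 + $495 + $0 = $2,815.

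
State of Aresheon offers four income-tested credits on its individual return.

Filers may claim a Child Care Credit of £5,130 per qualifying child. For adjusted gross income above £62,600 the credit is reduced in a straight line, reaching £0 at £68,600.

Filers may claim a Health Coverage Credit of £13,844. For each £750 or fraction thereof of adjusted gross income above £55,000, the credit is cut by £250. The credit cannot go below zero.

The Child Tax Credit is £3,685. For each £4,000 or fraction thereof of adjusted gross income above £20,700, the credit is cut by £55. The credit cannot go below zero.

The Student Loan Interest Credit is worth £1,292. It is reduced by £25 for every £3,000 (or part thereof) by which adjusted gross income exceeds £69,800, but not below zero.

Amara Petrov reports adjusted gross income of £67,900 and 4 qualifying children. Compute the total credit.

£16,055

Child Care Credit: base = 4 × £5,130 = £20,520. £67,900 is £5,300 into a £6,000 phase-out range, leaving 700/6,000 of the credit: £20,520 × 700/6,000 = £2,394.
Health Coverage Credit: income exceeds £55,000 by £12,900, which is 18 full-or-partial £750 increments; reduction = 18 × £250 = £4,500, leaving £9,344.
Child Tax Credit: income exceeds £20,700 by £47,200, which is 12 full-or-partial £4,000 increments; reduction = 12 × £55 = £660, leaving £3,025.
Student Loan Interest Credit: £67,900 is at or below the £69,800 threshold, so the full £1,292 applies.
Total: £2,394 + £9,344 + £3,025 + £1,292 = £16,055.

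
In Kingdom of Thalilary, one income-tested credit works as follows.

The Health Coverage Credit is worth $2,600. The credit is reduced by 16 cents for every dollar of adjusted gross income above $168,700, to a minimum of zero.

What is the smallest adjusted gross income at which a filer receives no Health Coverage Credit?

$184,950

The credit falls by 16% of each dollar above $168,700, so it reaches zero when the excess is $2,600 / 16% = $16,250: income = $168,700 + $16,250 = $184,950.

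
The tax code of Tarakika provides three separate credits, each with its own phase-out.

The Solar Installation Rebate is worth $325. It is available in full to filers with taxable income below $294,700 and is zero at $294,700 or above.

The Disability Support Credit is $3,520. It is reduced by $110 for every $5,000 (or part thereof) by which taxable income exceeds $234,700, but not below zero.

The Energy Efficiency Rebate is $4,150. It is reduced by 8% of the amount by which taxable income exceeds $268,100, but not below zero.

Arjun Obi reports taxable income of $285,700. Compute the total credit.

$5,377

Solar Installation Rebate: $285,700 is below the $294,700 cutoff, so the full $325 applies.
Disability Support Credit: income exceeds $234,700 by $51,000, which is 11 full-or-partial $5,000 increments; reduction = 11 × $110 = $1,210, leaving $2,310.
Energy Efficiency Rebate: 8% of the $17,600 excess over $268,100 is $1,408; credit = $4,150 − $1,408 = $2,742.
Total: $325 + $2,310 + $2,742 = $5,377.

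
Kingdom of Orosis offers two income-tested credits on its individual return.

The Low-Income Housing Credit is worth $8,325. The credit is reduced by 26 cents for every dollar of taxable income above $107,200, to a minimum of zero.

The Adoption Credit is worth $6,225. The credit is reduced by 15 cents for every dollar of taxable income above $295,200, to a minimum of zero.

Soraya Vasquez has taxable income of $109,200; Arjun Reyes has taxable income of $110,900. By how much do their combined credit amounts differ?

$442

Soraya ($109,200): Low-Income Housing Credit: 26% of the $2,000 excess over $107,200 is $520; credit = $8,325 − $520 = $7,805. Adoption Credit: $109,200 is at or below the $295,200 threshold, so the full $6,225 applies. total $7,805 + $6,225 = $14,030
Arjun ($110,900): Low-Income Housing Credit: 26% of the $3,700 excess over $107,200 is $962; credit = $8,325 − $962 = $7,363. Adoption Credit: $110,900 is at or below the $295,200 threshold, so the full $6,225 applies. total $7,363 + $6,225 = $13,588
Difference: |$14,030 − $13,588| = $442.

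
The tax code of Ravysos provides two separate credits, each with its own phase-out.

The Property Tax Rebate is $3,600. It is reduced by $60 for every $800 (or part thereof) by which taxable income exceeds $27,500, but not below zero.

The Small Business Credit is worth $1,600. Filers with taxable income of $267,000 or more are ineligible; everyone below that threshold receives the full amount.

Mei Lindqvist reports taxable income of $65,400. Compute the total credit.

Property Tax Rebate: income exceeds $27,500 by $37,900, which is 48 full-or-partial $800 increments; reduction = 48 × $60 = $2,880, leaving $720.
Small Business Credit: $65,400 is below the $267,000 cutoff, so the full $1,600 applies.
Total: $720 + $1,600 = $2,320.

$2,320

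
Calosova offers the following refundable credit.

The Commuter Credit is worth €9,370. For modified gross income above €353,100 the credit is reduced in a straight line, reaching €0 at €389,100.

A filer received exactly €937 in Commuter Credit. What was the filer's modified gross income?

€385,500

€937 is 937/9,370 of the full €9,370, so 8,433/9,370 of the €36,000 range has been used: income = €353,100 + €36,000 × 8,433/9,370 = €385,500.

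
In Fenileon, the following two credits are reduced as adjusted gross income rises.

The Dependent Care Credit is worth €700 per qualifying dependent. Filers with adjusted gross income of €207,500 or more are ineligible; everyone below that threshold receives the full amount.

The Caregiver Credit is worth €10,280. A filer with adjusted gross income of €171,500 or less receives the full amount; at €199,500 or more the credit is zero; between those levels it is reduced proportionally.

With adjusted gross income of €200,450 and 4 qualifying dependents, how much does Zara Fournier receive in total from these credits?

€2,800

Dependent Care Credit: base = 4 × €700 = €2,800. €200,450 is below the €207,500 cutoff, so the full €2,800 applies.
Caregiver Credit: €200,450 is at or above €199,500, so the credit is €0.
Total: €2,800 + €0 = €2,800.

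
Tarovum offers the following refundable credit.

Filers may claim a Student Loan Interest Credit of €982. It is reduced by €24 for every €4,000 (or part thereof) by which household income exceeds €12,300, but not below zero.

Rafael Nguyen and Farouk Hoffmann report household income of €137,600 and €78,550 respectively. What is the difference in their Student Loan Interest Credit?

Rafael (€137,600): Student Loan Interest Credit: income exceeds €12,300 by €125,300, which is 32 full-or-partial €4,000 increments; reduction = 32 × €24 = €768, leaving €214.
Farouk (€78,550): Student Loan Interest Credit: income exceeds €12,300 by €66,250, which is 17 full-or-partial €4,000 increments; reduction = 17 × €24 = €408, leaving €574.
Difference: |€214 − €574| = €360.

€360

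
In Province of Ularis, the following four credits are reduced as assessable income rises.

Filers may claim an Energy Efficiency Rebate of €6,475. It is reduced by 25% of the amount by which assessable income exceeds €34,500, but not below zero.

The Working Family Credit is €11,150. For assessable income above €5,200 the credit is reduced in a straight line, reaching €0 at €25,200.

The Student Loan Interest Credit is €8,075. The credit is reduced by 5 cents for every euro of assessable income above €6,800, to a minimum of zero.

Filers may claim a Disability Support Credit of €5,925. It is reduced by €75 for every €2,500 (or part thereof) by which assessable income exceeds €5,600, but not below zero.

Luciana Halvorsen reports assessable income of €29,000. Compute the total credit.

€18,615

Energy Efficiency Rebate: €29,000 is at or below the €34,500 threshold, so the full €6,475 applies.
Working Family Credit: €29,000 is at or above €25,200, so the credit is €0.
Student Loan Interest Credit: 5% of the €22,200 excess over €6,800 is €1,110; credit = €8,075 − €1,110 = €6,965.
Disability Support Credit: income exceeds €5,600 by €23,400, which is 10 full-or-partial €2,500 increments; reduction = 10 × €75 = €750, leaving €5,175.
Total: €6,475 + €0 + €6,965 + €5,175 = €18,615.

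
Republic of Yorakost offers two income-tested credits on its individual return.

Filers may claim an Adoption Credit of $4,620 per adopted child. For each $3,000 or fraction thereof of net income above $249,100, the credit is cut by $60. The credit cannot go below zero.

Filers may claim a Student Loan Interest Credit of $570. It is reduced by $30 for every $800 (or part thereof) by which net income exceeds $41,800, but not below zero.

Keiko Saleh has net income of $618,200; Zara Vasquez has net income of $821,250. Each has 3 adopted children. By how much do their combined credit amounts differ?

Keiko ($618,200): Adoption Credit: base = 3 × $4,620 = $13,860. income exceeds $249,100 by $369,100, which is 124 full-or-partial $3,000 increments; reduction = 124 × $60 = $7,440, leaving $6,420. Student Loan Interest Credit: income exceeds $41,800 by $576,400 → 721 increments × $30 = $21,630 ≥ base, so the credit is $0. total $6,420 + $0 = $6,420
Zara ($821,250): Adoption Credit: base = 3 × $4,620 = $13,860. income exceeds $249,100 by $572,150, which is 191 full-or-partial $3,000 increments; reduction = 191 × $60 = $11,460, leaving $2,400. Student Loan Interest Credit: income exceeds $41,800 by $779,450 → 975 increments × $30 = $29,250 ≥ base, so the credit is $0. total $2,400 + $0 = $2,400
Difference: |$6,420 − $2,400| = $4,020.

$4,020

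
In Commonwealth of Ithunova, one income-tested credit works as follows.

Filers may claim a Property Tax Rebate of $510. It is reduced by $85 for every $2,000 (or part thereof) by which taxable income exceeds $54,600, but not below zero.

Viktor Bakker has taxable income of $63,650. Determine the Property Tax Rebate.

Property Tax Rebate: income exceeds $54,600 by $9,050, which is 5 full-or-partial $2,000 increments; reduction = 5 × $85 = $425, leaving $85.

$85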